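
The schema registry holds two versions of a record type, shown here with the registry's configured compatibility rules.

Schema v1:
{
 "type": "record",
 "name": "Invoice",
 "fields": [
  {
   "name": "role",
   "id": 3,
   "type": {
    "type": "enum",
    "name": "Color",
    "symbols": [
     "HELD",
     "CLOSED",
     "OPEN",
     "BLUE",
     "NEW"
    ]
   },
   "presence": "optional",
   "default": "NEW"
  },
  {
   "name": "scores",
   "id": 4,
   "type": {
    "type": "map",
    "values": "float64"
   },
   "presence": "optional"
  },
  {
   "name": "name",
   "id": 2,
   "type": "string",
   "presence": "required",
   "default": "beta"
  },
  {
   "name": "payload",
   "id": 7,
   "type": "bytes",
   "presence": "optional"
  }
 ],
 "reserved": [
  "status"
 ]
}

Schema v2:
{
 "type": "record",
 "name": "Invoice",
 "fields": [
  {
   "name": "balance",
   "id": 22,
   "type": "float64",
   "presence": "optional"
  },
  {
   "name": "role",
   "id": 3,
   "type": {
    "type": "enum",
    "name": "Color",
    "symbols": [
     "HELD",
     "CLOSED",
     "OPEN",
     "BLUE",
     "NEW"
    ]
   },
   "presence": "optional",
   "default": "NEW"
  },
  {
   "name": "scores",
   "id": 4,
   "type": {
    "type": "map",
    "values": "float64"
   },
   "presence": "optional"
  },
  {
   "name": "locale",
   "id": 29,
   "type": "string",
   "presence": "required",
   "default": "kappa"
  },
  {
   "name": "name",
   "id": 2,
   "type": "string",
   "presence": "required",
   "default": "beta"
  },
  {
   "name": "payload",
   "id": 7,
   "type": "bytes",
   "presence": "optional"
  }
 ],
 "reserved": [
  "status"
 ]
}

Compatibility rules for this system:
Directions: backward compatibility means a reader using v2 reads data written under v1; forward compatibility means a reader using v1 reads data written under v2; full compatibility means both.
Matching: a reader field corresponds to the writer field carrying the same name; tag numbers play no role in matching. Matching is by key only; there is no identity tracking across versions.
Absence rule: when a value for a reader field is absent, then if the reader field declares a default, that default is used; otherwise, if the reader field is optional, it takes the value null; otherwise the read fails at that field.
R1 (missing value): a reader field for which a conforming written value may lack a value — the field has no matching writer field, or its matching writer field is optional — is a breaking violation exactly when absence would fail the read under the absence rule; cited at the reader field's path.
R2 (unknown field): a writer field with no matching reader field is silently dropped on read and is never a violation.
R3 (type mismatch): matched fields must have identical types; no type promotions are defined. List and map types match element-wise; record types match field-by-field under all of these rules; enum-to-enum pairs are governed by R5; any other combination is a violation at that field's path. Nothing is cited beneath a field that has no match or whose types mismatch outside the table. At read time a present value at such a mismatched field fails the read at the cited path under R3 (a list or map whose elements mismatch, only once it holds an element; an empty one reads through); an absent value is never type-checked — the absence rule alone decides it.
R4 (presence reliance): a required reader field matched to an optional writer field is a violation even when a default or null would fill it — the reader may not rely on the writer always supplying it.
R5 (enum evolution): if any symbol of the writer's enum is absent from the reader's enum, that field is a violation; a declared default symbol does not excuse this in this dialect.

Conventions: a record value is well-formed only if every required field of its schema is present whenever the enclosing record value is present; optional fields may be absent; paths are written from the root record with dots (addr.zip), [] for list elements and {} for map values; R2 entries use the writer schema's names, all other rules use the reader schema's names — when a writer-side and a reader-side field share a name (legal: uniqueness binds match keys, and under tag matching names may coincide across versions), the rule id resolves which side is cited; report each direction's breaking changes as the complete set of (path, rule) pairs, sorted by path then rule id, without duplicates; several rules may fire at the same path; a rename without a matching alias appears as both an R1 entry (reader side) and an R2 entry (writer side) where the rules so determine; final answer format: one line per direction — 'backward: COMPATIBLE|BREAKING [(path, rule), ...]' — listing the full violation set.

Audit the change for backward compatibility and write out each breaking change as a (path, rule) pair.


in Invoice below, arrows point writer -> reader
checking backward for Invoice: reader v2 against writer v1:
  no writer field matches reader balance
  writer optional, Color -> Color: reader role maps from writer role
  writer optional, map<string, float64> -> map<string, float64>: reader scores maps from writer scores
  no writer field matches reader locale
  writer required, string -> string: reader name maps from writer name
  writer optional, bytes -> bytes: reader payload maps from writer payload
  nothing fires on Invoice: backward is COMPATIBLE
ruling out the remaining Invoice differences:
  added field balance to record Invoice: optional float64, tag 22 (in v2 it sits immediately before role) -> triggers nothing under Invoice's printed rules — same verdict
  added field locale to record Invoice: required string, tag 29, default "kappa" (in v2 it sits immediately before name) -> triggers nothing under Invoice's printed rules — same verdict

backward: COMPATIBLE []


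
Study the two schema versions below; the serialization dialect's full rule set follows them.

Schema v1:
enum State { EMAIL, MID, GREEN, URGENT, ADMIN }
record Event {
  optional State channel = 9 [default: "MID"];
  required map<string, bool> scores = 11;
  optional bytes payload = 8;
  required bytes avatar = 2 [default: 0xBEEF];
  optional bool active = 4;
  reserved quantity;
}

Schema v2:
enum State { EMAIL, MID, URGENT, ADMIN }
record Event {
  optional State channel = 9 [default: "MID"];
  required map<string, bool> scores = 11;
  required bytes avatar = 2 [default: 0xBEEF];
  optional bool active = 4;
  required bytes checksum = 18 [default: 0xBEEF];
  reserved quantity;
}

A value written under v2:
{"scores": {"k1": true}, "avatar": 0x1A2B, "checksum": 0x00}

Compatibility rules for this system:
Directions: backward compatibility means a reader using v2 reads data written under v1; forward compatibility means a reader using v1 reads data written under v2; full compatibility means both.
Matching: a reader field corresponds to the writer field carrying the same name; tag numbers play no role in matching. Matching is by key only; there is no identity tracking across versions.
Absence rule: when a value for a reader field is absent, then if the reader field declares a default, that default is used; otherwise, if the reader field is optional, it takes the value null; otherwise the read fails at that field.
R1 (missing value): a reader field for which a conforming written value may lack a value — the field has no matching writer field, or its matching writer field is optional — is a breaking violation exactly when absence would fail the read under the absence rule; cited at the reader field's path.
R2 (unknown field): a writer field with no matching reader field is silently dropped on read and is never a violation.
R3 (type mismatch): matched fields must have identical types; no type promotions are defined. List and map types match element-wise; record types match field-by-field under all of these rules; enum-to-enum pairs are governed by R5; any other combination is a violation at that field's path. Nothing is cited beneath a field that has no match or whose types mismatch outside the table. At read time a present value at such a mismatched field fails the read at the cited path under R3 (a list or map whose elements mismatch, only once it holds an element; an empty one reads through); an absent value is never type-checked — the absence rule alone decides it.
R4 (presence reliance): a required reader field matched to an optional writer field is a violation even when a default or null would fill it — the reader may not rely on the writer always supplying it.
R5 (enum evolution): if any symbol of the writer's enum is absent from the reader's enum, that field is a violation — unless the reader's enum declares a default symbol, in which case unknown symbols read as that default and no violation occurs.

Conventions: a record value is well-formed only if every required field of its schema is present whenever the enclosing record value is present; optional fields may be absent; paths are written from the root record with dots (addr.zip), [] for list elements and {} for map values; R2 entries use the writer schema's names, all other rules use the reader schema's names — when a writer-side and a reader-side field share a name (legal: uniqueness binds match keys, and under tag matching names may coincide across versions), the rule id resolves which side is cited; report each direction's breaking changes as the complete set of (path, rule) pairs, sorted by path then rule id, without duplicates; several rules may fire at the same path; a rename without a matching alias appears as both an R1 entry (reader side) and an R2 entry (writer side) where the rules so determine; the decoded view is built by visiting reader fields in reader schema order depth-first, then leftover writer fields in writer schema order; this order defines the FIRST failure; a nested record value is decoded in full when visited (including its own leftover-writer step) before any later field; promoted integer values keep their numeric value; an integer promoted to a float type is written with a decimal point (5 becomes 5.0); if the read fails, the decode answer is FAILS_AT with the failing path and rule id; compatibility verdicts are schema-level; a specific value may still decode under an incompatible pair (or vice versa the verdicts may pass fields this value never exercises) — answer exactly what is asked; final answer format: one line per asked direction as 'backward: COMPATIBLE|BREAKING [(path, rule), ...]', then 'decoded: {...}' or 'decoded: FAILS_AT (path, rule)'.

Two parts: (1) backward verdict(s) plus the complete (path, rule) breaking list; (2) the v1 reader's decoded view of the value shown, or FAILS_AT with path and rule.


each type pair in Event: writer, then reader
backward for Event (reader v2, writer v1):
  writer optional, State -> State: reader channel maps from writer channel
  writer required, map<string, bool> -> map<string, bool>: reader scores maps from writer scores
  writer required, bytes -> bytes: reader avatar maps from writer avatar
  writer optional, bool -> bool: reader active maps from writer active
  checksum: no writer match
  payload (writer side), unknown to reader
  rule R5 violated at channel
  => backward verdict for Event: BREAKING, 1 violation(s)
migrating the Event value to v1:
  channel := "MID" (absent -> default)
  scores := {"k1": true}
  payload := null (absent, optional -> null)
  avatar := 0x1A2B
  active := null (absent, optional -> null)
  writer checksum: unknown -> dropped
  => decoded: {"channel": "MID", "scores": {"k1": true}, "payload": null, "avatar": 0x1A2B, "active": null}
checking off the Event differences that do not matter here:
  removed field payload from record Event -> no rule fires on it in Event's dialect; the asked verdict holds
  added field checksum to record Event: required bytes, tag 18, default 0xBEEF (in v2 it sits last) -> no rule fires on it in Event's dialect; the asked verdict holds

backward: BREAKING [(channel, R5)]; decoded: {"channel": "MID", "scores": {"k1": true}, "payload": null, "avatar": 0x1A2B, "active": null}


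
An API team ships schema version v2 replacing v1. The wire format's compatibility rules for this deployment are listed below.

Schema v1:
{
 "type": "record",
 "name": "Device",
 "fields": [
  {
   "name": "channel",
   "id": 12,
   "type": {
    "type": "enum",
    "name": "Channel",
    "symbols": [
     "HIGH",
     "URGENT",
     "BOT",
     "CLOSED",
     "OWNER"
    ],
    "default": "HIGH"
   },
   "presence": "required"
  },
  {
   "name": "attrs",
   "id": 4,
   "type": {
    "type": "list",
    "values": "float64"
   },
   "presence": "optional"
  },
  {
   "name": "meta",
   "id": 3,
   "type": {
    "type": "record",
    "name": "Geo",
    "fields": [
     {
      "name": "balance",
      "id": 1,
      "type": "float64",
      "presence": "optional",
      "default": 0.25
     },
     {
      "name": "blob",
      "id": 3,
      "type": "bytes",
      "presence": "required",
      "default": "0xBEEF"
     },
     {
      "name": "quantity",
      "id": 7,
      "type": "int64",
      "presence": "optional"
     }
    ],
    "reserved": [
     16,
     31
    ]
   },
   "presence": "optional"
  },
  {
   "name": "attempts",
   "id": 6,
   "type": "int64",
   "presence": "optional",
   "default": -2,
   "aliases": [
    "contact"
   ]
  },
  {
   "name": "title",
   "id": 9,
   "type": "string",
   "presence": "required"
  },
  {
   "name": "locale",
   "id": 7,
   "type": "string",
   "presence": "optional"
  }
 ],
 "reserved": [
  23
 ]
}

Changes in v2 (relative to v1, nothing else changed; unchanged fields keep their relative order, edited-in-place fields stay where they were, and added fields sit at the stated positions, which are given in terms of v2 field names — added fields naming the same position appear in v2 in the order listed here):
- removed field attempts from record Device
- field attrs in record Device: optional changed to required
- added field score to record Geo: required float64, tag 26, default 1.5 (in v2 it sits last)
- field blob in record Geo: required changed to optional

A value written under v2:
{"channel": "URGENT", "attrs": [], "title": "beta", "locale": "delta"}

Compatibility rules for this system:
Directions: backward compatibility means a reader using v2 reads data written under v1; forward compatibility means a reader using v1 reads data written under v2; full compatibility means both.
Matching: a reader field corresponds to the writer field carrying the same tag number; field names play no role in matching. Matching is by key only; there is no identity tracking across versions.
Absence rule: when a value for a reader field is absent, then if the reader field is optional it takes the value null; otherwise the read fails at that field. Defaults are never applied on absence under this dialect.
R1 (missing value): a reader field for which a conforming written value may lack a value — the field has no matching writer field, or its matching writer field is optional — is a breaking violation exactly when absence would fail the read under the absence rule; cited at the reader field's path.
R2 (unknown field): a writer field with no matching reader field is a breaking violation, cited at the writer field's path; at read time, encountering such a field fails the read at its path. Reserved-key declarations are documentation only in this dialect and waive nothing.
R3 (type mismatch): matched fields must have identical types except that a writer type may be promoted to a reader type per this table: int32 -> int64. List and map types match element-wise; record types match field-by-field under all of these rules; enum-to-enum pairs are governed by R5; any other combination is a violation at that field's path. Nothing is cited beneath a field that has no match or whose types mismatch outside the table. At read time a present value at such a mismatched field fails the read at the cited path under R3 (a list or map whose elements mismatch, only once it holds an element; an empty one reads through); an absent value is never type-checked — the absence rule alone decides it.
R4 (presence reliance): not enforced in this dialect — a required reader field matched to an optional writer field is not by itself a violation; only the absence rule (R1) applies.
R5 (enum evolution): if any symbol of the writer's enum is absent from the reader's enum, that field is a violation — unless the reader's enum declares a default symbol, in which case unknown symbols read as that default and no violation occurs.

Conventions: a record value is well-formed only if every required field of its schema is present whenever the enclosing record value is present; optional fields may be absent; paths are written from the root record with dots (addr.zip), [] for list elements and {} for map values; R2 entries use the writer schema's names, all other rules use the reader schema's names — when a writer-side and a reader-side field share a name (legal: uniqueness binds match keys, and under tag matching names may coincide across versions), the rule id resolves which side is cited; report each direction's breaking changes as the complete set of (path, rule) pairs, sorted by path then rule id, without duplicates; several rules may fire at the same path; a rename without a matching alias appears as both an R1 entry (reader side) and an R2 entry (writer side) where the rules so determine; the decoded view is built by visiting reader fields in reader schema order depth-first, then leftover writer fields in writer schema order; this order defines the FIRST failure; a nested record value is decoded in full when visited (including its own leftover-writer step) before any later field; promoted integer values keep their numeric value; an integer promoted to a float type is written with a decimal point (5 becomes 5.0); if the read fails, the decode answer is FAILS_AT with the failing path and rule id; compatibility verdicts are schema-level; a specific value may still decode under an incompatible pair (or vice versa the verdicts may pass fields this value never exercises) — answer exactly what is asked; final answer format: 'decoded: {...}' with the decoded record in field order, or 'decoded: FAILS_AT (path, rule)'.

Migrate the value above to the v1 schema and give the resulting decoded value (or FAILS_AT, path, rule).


decoded: {"channel": "URGENT", "attrs": [], "meta": null, "attempts": null, "title": "beta", "locale": "delta"}

each type pair in Device: writer, then reader
decode (reader v1):
  channel := "URGENT"
  attrs := []
  meta := null (not supplied -> null)
  attempts := null (not supplied -> null)
  title := "beta"
  locale := "delta"
  => decoded: {"channel": "URGENT", "attrs": [], "meta": null, "attempts": null, "title": "beta", "locale": "delta"}
the rest of the Device diff is inert for this question:
  removed field attempts from record Device -> schema-level compatibility only; this Device value's decode is unchanged
  field attrs in record Device: optional changed to required -> schema-level compatibility only; this Device value's decode is unchanged
  added field score to record Geo: required float64, tag 26, default 1.5 (in v2 it sits last) -> schema-level compatibility only; this Device value's decode is unchanged
  field blob in record Geo: required changed to optional -> schema-level compatibility only; this Device value's decode is unchanged


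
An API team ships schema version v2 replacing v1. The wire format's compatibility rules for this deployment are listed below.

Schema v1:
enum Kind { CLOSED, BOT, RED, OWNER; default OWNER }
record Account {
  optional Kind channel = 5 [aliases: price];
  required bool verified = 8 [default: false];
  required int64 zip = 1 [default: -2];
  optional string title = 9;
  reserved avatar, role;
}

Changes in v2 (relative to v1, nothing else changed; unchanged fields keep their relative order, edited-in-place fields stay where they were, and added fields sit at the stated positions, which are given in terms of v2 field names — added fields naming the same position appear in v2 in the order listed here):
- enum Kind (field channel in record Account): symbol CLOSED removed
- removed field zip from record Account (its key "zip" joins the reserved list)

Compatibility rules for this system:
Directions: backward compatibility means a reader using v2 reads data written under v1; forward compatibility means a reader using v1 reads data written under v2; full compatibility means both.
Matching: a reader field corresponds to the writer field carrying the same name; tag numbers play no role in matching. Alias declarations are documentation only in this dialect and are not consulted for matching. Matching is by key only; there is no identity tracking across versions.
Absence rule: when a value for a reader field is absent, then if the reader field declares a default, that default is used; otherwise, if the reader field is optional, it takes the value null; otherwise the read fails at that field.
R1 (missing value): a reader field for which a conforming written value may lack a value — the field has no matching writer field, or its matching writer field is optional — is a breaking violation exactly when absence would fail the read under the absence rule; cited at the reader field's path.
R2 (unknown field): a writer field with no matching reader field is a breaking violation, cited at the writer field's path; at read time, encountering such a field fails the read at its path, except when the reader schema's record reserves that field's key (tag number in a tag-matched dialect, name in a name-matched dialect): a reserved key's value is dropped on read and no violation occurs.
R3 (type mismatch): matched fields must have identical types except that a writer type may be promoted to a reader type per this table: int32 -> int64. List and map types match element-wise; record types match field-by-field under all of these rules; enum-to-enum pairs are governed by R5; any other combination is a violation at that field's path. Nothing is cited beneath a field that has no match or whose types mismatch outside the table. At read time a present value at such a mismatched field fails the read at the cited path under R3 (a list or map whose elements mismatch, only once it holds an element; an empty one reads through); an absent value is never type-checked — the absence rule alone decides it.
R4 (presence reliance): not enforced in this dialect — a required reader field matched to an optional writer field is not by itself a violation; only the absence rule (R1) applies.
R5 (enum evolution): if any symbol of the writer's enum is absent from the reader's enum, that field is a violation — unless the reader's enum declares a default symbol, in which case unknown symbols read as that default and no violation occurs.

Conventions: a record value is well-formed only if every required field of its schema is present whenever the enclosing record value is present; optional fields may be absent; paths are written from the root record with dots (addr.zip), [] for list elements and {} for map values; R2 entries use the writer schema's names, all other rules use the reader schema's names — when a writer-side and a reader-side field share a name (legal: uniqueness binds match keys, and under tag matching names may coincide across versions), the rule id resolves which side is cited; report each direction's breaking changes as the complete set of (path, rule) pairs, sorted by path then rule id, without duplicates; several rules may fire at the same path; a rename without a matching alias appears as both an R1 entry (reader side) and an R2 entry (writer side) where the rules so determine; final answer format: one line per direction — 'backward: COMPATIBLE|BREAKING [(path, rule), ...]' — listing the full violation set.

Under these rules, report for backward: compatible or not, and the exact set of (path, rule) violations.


arrows below run writer -> reader for Account
backward for Account (reader v2, writer v1):
  channel: Kind -> Kind, writer optional; from channel
  verified: bool -> bool, writer required; from verified
  title: string -> string, writer optional; from title
  zip (writer side), unknown to reader
  nothing fires on Account: backward is COMPATIBLE
diffs on Account not affecting the asked answer:
  enum Kind (field channel in record Account): symbol CLOSED removed -> fires no rule on Account, leaving the asked answer as it is
  removed field zip from record Account (its key "zip" joins the reserved list) -> fires no rule on Account, leaving the asked answer as it is

backward: COMPATIBLE []


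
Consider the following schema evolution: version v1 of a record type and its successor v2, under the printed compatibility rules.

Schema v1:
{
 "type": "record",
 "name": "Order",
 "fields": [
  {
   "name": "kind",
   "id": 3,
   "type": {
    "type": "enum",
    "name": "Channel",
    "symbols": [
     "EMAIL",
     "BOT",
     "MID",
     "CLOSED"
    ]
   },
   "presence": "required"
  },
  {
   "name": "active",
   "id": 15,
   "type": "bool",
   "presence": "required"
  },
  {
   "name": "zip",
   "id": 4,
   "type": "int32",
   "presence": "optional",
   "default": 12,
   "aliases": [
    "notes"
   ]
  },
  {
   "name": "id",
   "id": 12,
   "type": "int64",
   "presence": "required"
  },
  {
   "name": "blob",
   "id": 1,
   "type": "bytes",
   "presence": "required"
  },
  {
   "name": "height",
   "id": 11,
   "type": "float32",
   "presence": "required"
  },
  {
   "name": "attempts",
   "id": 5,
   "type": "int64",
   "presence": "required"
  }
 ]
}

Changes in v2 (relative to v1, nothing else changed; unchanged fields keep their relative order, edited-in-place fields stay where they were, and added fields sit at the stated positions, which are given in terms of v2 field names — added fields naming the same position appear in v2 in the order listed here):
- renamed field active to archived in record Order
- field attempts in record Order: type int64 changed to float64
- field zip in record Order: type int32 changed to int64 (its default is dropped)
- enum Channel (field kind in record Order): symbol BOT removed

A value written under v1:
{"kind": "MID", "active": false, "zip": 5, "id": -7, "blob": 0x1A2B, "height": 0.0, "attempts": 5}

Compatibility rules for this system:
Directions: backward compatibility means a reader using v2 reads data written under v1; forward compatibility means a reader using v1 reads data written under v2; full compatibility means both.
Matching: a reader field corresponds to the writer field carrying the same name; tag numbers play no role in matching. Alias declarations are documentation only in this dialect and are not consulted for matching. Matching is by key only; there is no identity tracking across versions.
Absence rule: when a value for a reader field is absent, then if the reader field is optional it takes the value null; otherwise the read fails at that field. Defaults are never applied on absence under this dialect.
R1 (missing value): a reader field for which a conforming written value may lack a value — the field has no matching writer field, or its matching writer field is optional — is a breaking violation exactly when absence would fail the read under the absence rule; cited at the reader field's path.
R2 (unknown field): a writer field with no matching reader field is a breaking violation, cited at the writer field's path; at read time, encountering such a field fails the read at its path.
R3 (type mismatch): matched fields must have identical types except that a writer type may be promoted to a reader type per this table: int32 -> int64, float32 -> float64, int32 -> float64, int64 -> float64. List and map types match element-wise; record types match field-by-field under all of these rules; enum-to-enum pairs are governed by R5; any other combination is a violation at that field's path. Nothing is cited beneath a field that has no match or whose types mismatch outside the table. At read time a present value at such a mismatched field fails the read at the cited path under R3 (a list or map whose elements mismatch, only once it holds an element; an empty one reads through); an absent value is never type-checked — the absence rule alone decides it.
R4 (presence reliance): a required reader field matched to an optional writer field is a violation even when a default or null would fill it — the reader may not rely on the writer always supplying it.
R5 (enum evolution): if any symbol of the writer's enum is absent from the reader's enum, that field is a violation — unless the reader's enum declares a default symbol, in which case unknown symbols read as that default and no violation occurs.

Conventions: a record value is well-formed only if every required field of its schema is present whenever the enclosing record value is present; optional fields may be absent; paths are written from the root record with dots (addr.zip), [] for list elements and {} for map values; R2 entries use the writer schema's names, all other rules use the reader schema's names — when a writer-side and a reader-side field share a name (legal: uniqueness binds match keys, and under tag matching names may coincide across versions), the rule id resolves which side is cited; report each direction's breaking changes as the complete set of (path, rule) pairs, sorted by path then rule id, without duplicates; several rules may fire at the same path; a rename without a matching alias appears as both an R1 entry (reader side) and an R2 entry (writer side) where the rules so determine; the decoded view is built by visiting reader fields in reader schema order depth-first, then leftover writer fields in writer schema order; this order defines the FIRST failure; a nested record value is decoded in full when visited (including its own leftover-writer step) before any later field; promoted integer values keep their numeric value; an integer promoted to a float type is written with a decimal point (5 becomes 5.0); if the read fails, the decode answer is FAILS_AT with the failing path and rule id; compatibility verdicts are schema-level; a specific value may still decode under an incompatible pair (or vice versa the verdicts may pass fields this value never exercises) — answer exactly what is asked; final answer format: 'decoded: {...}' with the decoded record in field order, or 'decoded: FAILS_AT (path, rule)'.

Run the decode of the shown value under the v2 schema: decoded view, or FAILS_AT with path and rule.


arrows below run writer -> reader for Order
migrating the Order value to v2:
  kind := "MID"
  read fails at archived under R1 (no fill)
  => FAILS_AT (archived, R1)
the rest of the Order diff is inert for this question:
  field attempts in record Order: type int64 changed to float64 -> changes Order's schema-level verdicts only — the decode of this value is the same
  field zip in record Order: type int32 changed to int64 (its default is dropped) -> changes Order's schema-level verdicts only — the decode of this value is the same
  enum Channel (field kind in record Order): symbol BOT removed -> changes Order's schema-level verdicts only — the decode of this value is the same

decoded: FAILS_AT (archived, R1)


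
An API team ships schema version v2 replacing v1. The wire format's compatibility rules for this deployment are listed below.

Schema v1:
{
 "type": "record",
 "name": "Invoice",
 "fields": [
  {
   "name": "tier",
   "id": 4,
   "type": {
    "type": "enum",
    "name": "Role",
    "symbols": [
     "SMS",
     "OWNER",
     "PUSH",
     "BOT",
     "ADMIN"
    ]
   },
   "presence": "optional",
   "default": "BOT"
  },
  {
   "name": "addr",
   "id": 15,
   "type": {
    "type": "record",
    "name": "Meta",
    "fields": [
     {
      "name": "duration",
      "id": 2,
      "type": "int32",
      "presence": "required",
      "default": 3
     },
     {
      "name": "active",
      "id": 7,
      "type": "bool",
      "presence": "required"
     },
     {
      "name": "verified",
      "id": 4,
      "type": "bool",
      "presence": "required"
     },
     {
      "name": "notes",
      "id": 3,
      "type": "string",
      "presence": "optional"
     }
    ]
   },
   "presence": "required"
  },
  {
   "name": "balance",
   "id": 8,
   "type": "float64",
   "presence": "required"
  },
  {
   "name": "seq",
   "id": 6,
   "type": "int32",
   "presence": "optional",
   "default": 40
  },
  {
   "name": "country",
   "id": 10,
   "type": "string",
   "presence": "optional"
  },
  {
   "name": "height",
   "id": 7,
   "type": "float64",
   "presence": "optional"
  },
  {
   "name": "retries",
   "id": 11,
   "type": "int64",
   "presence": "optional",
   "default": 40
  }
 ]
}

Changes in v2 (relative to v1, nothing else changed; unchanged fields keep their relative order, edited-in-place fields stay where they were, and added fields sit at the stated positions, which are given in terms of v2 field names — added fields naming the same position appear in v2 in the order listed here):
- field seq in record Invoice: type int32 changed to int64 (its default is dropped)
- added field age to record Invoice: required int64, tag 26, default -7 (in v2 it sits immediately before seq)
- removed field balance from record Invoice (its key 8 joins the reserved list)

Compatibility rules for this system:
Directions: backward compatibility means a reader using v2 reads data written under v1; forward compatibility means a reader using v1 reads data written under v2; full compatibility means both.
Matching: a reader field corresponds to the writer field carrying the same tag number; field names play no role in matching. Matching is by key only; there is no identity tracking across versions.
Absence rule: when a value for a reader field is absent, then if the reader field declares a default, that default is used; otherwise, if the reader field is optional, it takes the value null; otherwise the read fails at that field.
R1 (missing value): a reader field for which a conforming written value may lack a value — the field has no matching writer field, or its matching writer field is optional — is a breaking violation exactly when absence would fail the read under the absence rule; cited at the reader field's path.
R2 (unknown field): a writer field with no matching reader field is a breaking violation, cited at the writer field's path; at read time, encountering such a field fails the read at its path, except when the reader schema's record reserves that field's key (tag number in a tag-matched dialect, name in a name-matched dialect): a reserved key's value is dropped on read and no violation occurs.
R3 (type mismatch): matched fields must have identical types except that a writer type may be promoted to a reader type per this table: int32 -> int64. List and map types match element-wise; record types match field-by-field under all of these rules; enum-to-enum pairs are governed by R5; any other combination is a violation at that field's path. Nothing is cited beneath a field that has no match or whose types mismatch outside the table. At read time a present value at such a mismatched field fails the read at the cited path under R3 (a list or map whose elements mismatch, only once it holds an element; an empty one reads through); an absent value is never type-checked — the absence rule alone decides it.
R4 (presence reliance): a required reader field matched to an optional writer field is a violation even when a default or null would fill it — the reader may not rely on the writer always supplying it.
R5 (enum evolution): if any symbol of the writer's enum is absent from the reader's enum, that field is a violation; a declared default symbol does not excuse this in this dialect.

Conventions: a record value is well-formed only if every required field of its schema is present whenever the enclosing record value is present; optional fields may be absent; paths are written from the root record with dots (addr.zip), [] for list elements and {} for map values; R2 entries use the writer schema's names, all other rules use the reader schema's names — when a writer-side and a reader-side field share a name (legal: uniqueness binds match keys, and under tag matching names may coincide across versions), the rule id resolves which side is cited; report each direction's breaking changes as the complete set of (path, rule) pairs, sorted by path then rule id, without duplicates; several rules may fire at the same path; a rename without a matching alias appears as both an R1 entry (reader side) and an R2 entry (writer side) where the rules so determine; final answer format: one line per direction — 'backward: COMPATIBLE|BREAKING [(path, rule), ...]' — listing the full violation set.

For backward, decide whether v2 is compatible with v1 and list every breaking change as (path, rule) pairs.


backward: COMPATIBLE []

each type pair in Invoice: writer, then reader
backward analysis of Invoice with v2 as reader and v1 as writer:
  writer optional, Role -> Role: reader tier maps from writer tier
  writer required, Meta -> Meta: reader addr maps from writer addr
  age has no writer counterpart
  writer optional, int32 -> int64: reader seq maps from writer seq
  writer optional, string -> string: reader country maps from writer country
  writer optional, float64 -> float64: reader height maps from writer height
  writer optional, int64 -> int64: reader retries maps from writer retries
  leftover writer field: balance
  writer required, int32 -> int32: reader addr.duration maps from writer addr.duration
  writer required, bool -> bool: reader addr.active maps from writer addr.active
  writer required, bool -> bool: reader addr.verified maps from writer addr.verified
  writer optional, string -> string: reader addr.notes maps from writer addr.notes
  => backward verdict for Invoice: COMPATIBLE, no violations
the rest of the Invoice diff is inert for this question:
  field seq in record Invoice: type int32 changed to int64 (its default is dropped) -> fires only in the forward direction of Invoice, which is not asked here
  added field age to record Invoice: required int64, tag 26, default -7 (in v2 it sits immediately before seq) -> fires only in the forward direction of Invoice, which is not asked here
  removed field balance from record Invoice (its key 8 joins the reserved list) -> fires only in the forward direction of Invoice, which is not asked here


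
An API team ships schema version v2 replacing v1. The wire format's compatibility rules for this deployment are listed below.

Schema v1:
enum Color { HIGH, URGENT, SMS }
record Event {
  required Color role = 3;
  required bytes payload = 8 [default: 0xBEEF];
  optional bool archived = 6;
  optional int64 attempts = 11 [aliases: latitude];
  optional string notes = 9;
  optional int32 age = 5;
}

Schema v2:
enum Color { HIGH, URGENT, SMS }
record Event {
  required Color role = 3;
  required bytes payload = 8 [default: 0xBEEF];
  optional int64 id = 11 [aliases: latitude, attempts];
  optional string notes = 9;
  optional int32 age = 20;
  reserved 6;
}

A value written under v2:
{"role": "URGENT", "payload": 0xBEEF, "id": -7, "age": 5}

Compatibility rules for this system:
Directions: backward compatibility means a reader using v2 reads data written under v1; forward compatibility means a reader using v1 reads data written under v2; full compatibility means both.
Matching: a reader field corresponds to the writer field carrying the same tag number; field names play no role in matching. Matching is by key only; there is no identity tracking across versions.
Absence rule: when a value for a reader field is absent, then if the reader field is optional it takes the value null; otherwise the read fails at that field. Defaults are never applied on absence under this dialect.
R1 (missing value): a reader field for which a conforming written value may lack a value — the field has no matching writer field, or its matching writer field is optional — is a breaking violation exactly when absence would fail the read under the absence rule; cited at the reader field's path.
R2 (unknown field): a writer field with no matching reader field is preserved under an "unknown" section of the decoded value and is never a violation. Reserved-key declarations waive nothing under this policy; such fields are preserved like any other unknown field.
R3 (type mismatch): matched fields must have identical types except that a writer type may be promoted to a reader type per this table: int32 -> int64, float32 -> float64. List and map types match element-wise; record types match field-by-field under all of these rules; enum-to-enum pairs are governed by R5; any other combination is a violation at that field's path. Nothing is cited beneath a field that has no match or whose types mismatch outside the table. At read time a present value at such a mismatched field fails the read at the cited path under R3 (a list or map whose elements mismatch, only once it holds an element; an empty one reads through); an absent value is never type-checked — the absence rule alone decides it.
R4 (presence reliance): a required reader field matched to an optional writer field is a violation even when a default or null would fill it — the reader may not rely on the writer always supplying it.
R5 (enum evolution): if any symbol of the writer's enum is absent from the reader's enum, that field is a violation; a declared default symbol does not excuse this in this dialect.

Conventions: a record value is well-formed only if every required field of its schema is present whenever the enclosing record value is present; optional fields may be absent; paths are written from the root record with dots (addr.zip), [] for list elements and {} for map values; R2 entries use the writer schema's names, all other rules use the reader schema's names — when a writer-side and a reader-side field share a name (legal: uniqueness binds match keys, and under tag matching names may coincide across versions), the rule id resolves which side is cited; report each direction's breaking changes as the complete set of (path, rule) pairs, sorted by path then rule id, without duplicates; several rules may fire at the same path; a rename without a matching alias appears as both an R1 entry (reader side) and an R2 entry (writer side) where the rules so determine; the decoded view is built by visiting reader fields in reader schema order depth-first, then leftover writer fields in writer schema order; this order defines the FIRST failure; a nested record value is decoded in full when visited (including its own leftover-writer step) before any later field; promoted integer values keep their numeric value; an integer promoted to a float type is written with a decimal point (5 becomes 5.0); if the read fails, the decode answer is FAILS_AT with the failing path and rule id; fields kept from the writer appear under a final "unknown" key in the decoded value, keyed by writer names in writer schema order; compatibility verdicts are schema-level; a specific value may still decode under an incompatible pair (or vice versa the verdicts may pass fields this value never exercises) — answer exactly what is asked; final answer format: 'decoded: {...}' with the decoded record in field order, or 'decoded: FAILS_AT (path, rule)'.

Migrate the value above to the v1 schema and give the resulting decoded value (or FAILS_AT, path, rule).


decoded: {"role": "URGENT", "payload": 0xBEEF, "archived": null, "attempts": -7, "notes": null, "age": null, "unknown": {"age": 5}}

the writer's type comes first in each Event pair
migrating the Event value to v1:
  role := "URGENT"
  payload := 0xBEEF
  archived := null (absent, optional -> null)
  attempts := -7 (from writer id)
  notes := null (absent, optional -> null)
  age := null (absent, optional -> null)
  writer age: kept under "unknown"
  => decoded: {"role": "URGENT", "payload": 0xBEEF, "archived": null, "attempts": -7, "notes": null, "age": null, "unknown": {"age": 5}}
diffs on Event not affecting the asked answer:
  renamed field attempts to id in record Event (alias attempts declared on the renamed field) -> inert under this dialect — no rule fires on Event and the result does not move
  removed field archived from record Event (its key 6 joins the reserved list) -> inert under this dialect — no rule fires on Event and the result does not move
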